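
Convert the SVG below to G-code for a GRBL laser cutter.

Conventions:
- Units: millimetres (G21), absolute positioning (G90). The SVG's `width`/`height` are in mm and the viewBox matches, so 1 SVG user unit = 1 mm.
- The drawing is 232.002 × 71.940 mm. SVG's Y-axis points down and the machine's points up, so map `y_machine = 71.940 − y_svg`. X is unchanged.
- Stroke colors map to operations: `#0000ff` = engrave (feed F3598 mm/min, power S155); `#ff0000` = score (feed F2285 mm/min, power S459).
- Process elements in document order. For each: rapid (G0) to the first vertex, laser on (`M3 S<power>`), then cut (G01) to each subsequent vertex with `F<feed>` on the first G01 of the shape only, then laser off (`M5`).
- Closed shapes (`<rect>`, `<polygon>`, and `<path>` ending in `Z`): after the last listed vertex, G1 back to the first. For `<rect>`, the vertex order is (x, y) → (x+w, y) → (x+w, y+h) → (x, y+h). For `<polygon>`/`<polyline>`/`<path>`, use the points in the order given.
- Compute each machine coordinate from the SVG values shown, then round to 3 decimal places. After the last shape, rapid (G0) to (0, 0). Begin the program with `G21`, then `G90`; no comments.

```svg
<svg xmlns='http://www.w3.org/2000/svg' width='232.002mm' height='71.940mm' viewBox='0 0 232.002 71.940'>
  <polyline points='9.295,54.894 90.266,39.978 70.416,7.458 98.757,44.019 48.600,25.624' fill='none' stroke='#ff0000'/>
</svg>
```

Since the viewBox matches the mm dimensions, user units are millimetres directly. The only transform is the Y-flip y_m = 71.940 − y_svg.

Shape 1 is a open polyline drawn with `<polyline>`. Its stroke #ff0000 means score at S459, F2285. After flipping Y the toolpath is (9.295,17.046) → (90.266,31.962) → (70.416,64.482) → (98.757,27.921) → (48.600,46.316).

G21
G90
G0 X9.295 Y17.046
M3 S459
G01 X90.266 Y31.962 F2285
G01 X70.416 Y64.482
G01 X98.757 Y27.921
G01 X48.600 Y46.316
M5
G0 X0.000 Y0.000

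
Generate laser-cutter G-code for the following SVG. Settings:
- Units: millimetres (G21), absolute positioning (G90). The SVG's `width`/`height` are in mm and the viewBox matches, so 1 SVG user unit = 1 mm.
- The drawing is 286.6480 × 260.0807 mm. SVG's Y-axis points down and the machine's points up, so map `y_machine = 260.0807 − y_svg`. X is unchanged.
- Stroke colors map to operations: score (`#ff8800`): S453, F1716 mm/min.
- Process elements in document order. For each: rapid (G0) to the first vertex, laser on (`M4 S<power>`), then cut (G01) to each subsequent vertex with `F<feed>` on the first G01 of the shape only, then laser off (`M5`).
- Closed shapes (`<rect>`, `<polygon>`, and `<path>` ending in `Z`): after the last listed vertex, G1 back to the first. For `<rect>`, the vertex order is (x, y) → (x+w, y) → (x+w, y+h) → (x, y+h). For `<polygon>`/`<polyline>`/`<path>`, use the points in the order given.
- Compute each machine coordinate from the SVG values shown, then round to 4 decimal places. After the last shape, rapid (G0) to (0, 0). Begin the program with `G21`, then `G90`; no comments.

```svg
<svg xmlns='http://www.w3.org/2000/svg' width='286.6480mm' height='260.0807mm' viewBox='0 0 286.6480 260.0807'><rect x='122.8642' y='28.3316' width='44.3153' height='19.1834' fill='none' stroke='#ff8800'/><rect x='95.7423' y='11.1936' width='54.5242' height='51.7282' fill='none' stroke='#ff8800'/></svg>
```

viewBox `0 0 286.6480 260.0807` with mm width/height → 1 unit = 1 mm. Flip: y_m = 260.0807 − y_svg.

**Shape 1** — `<rect>` rectangle, stroke `#ff8800` → score (S453, F1716). Machine vertices: (122.8642,231.7491) → (167.1795,231.7491) → (167.1795,212.5657) → (122.8642,212.5657) → (122.8642,231.7491). Closed: final G1 returns to the first vertex.

**Shape 2** — `<rect>` rectangle, stroke `#ff8800` → score (S453, F1716). Machine vertices: (95.7423,248.8871) → (150.2665,248.8871) → (150.2665,197.1589) → (95.7423,197.1589) → (95.7423,248.8871). Closed: final G1 returns to the first vertex.

G21
G90
G0 X122.8642 Y231.7491
M4 S453
G01 X167.1795 Y231.7491 F1716
G01 X167.1795 Y212.5657
G01 X122.8642 Y212.5657
G01 X122.8642 Y231.7491
M5
G0 X95.7423 Y248.8871
M4 S453
G01 X150.2665 Y248.8871 F1716
G01 X150.2665 Y197.1589
G01 X95.7423 Y197.1589
G01 X95.7423 Y248.8871
M5
G0 X0.0000 Y0.0000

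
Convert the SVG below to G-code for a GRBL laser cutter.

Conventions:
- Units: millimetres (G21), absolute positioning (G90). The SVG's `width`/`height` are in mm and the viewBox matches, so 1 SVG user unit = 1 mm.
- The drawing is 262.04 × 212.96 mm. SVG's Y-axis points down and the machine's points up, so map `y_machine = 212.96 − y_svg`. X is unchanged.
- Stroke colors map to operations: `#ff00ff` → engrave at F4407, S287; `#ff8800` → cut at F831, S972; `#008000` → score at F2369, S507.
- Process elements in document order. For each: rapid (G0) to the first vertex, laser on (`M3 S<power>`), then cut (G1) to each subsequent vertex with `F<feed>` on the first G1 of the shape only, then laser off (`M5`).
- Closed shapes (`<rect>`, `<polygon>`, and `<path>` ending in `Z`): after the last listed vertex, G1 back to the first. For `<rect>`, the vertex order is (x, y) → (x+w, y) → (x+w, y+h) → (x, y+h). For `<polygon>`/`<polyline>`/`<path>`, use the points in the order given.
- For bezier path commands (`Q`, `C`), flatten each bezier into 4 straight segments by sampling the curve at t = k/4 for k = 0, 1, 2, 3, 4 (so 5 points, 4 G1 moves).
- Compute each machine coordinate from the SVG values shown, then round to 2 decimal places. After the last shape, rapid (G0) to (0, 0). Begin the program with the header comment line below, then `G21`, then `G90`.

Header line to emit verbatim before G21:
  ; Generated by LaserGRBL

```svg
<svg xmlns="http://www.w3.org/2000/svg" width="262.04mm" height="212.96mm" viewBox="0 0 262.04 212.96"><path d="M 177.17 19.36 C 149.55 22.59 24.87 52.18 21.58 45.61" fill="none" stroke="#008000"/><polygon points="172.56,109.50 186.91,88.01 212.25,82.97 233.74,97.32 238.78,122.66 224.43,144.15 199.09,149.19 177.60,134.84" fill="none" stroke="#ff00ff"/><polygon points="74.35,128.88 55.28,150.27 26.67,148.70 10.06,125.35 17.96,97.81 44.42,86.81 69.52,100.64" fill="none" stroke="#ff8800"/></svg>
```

; Generated by LaserGRBL
G21
G90
G0 X177.17 Y193.60
M3 S507
G1 X141.67 Y187.21 F2369
G1 X90.25 Y176.80
G1 X43.39 Y168.23
G1 X21.58 Y167.35
M5
G0 X172.56 Y103.46
M3 S287
G1 X186.91 Y124.95 F4407
G1 X212.25 Y129.99
G1 X233.74 Y115.64
G1 X238.78 Y90.30
G1 X224.43 Y68.81
G1 X199.09 Y63.77
G1 X177.60 Y78.12
G1 X172.56 Y103.46
M5
G0 X74.35 Y84.08
M3 S972
G1 X55.28 Y62.69 F831
G1 X26.67 Y64.26
G1 X10.06 Y87.61
G1 X17.96 Y115.15
G1 X44.42 Y126.15
G1 X69.52 Y112.32
G1 X74.35 Y84.08
M5
G0 X0.00 Y0.00

viewBox `0 0 262.04 212.96` with mm width/height → 1 unit = 1 mm. Flip: y_m = 212.96 − y_svg.

**Shape 1** — `<path>` cubic bezier, stroke `#008000` → score (S507, F2369). Control points (SVG): P0=(177.17,19.36), P1=(149.55,22.59), P2=(24.87,52.18), P3=(21.58,45.61); sampled at t=k/4. Machine vertices: (177.17,193.60) → (141.67,187.21) → (90.25,176.80) → (43.39,168.23) → (21.58,167.35). Open path.

**Shape 2** — `<polygon>` regular polygon, stroke `#ff00ff` → engrave (S287, F4407). Machine vertices: (172.56,103.46) → (186.91,124.95) → (212.25,129.99) → (233.74,115.64) → (238.78,90.30) → (224.43,68.81) → (199.09,63.77) → (177.60,78.12) → (172.56,103.46). Closed: final G1 returns to the first vertex.

**Shape 3** — `<polygon>` regular polygon, stroke `#ff8800` → cut (S972, F831). Machine vertices: (74.35,84.08) → (55.28,62.69) → (26.67,64.26) → (10.06,87.61) → (17.96,115.15) → (44.42,126.15) → (69.52,112.32) → (74.35,84.08). Closed: final G1 returns to the first vertex.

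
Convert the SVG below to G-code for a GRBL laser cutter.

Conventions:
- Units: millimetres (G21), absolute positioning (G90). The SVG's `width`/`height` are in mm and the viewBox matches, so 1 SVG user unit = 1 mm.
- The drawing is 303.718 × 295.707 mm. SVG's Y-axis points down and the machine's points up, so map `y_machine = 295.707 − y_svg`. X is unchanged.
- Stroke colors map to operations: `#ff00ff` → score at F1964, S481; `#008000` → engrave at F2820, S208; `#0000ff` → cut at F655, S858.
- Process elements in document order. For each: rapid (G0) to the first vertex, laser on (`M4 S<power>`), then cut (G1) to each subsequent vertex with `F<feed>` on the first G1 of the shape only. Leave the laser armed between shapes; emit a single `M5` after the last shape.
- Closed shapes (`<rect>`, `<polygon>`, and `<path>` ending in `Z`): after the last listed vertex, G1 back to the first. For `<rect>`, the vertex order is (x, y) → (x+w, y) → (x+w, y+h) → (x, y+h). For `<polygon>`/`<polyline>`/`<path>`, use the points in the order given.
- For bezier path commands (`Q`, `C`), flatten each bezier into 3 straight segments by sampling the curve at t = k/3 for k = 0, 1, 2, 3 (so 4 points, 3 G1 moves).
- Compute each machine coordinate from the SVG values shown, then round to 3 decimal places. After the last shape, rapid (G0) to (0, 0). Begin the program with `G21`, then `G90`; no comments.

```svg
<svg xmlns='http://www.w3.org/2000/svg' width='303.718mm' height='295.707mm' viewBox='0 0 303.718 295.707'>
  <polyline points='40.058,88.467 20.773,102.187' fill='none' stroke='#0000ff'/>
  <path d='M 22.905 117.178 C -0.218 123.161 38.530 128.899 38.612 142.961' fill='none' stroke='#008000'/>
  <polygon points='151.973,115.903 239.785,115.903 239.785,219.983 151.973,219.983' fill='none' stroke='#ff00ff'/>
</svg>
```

G21
G90
G0 X40.058 Y207.240
M4 S858
G1 X20.773 Y193.520 F655
G0 X22.905 Y178.529
M4 S208
G1 X16.682 Y172.310 F2820
G1 X29.365 Y164.351
G1 X38.612 Y152.746
G0 X151.973 Y179.804
M4 S481
G1 X239.785 Y179.804 F1964
G1 X239.785 Y75.724
G1 X151.973 Y75.724
G1 X151.973 Y179.804
M5
G0 X0.000 Y0.000

1 u = 1 mm; y_m = 295.707 − y.

[1] `<polyline>` line segment, #0000ff→cut S858 F655: (40.058,207.240) → (20.773,193.520)

[2] `<path>` cubic bezier, #008000→engrave S208 F2820: (22.905,178.529) → (16.682,172.310) → (29.365,164.351) → (38.612,152.746)

[3] `<polygon>` rectangle, #ff00ff→score S481 F1964: (151.973,179.804) → (239.785,179.804) → (239.785,75.724) → (151.973,75.724) → (151.973,179.804) (closed)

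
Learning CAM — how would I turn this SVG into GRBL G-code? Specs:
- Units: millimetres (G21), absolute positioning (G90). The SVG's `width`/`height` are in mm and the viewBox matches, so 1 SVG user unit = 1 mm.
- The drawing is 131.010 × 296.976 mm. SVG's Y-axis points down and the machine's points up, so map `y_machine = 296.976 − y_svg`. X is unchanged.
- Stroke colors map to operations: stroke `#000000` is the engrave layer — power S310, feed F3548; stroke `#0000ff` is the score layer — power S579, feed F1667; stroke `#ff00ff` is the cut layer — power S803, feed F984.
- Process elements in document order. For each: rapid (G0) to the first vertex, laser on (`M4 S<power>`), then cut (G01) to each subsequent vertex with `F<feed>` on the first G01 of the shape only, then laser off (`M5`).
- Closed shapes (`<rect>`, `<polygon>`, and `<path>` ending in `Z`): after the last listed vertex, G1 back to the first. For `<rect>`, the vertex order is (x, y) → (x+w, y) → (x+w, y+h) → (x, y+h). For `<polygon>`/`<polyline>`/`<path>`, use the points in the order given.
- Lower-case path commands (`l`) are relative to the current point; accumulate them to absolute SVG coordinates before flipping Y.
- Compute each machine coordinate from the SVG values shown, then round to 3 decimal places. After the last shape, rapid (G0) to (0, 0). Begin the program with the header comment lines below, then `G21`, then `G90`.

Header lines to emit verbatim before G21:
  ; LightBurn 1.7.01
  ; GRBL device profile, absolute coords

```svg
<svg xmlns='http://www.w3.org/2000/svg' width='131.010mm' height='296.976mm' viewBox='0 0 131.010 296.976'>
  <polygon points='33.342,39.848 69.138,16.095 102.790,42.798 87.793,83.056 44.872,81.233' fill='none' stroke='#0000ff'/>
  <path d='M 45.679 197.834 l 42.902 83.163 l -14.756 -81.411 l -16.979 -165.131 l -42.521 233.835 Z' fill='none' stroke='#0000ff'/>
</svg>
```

1 u = 1 mm; y_m = 296.976 − y.

[1] `<polygon>` regular polygon, #0000ff→score S579 F1667: (33.342,257.128) → (69.138,280.881) → (102.790,254.178) → (87.793,213.920) → (44.872,215.743) → (33.342,257.128) (closed)

[2] `<path>` closed polygon, #0000ff→score S579 F1667: (45.679,99.142) → (88.581,15.979) → (73.825,97.390) → (56.846,262.521) → (14.325,28.686) → (45.679,99.142) (closed)

; LightBurn 1.7.01
; GRBL device profile, absolute coords
G21
G90
G0 X33.342 Y257.128
M4 S579
G01 X69.138 Y280.881 F1667
G01 X102.790 Y254.178
G01 X87.793 Y213.920
G01 X44.872 Y215.743
G01 X33.342 Y257.128
M5
G0 X45.679 Y99.142
M4 S579
G01 X88.581 Y15.979 F1667
G01 X73.825 Y97.390
G01 X56.846 Y262.521
G01 X14.325 Y28.686
G01 X45.679 Y99.142
M5
G0 X0.000 Y0.000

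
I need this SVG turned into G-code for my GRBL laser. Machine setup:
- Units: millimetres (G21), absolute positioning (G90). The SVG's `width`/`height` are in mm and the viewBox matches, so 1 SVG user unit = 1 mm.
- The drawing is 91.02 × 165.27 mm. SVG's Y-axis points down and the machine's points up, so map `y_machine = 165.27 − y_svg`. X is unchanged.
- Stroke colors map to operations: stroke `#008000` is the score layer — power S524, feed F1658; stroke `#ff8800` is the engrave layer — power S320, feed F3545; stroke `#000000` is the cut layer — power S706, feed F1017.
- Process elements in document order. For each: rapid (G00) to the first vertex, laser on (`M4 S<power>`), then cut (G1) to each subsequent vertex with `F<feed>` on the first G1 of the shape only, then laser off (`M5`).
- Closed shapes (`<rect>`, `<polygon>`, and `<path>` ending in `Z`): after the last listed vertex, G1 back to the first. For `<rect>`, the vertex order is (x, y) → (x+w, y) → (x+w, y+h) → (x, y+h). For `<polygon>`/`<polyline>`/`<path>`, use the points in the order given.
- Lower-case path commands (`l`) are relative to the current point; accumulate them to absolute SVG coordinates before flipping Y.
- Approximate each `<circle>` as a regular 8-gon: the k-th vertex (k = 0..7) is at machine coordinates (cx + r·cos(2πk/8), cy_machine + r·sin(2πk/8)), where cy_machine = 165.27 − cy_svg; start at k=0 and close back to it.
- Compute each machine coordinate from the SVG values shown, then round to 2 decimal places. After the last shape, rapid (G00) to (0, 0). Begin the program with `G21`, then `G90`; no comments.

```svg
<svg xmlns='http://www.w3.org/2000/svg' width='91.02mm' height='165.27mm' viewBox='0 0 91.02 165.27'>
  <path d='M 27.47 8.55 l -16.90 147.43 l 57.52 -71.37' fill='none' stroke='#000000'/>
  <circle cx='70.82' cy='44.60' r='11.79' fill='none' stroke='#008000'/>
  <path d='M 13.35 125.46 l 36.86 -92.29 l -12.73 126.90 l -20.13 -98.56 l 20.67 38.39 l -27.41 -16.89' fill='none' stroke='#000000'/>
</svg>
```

G21
G90
G00 X27.47 Y156.72
M4 S706
G1 X10.57 Y9.29 F1017
G1 X68.09 Y80.66
M5
G00 X82.61 Y120.67
M4 S524
G1 X79.16 Y129.01 F1658
G1 X70.82 Y132.46
G1 X62.48 Y129.01
G1 X59.03 Y120.67
G1 X62.48 Y112.33
G1 X70.82 Y108.88
G1 X79.16 Y112.33
G1 X82.61 Y120.67
M5
G00 X13.35 Y39.81
M4 S706
G1 X50.21 Y132.10 F1017
G1 X37.48 Y5.20
G1 X17.35 Y103.76
G1 X38.02 Y65.37
G1 X10.61 Y82.26
M5
G00 X0.00 Y0.00

1 u = 1 mm; y_m = 165.27 − y.

[1] `<path>` open polyline, #000000→cut S706 F1017: (27.47,156.72) → (10.57,9.29) → (68.09,80.66)

[2] `<circle>` circle, #008000→score S524 F1658: (82.61,120.67) → (79.16,129.01) → (70.82,132.46) → (62.48,129.01) → (59.03,120.67) → (62.48,112.33) → (70.82,108.88) → (79.16,112.33) → (82.61,120.67) (closed)

[3] `<path>` open polyline, #000000→cut S706 F1017: (13.35,39.81) → (50.21,132.10) → (37.48,5.20) → (17.35,103.76) → (38.02,65.37) → (10.61,82.26)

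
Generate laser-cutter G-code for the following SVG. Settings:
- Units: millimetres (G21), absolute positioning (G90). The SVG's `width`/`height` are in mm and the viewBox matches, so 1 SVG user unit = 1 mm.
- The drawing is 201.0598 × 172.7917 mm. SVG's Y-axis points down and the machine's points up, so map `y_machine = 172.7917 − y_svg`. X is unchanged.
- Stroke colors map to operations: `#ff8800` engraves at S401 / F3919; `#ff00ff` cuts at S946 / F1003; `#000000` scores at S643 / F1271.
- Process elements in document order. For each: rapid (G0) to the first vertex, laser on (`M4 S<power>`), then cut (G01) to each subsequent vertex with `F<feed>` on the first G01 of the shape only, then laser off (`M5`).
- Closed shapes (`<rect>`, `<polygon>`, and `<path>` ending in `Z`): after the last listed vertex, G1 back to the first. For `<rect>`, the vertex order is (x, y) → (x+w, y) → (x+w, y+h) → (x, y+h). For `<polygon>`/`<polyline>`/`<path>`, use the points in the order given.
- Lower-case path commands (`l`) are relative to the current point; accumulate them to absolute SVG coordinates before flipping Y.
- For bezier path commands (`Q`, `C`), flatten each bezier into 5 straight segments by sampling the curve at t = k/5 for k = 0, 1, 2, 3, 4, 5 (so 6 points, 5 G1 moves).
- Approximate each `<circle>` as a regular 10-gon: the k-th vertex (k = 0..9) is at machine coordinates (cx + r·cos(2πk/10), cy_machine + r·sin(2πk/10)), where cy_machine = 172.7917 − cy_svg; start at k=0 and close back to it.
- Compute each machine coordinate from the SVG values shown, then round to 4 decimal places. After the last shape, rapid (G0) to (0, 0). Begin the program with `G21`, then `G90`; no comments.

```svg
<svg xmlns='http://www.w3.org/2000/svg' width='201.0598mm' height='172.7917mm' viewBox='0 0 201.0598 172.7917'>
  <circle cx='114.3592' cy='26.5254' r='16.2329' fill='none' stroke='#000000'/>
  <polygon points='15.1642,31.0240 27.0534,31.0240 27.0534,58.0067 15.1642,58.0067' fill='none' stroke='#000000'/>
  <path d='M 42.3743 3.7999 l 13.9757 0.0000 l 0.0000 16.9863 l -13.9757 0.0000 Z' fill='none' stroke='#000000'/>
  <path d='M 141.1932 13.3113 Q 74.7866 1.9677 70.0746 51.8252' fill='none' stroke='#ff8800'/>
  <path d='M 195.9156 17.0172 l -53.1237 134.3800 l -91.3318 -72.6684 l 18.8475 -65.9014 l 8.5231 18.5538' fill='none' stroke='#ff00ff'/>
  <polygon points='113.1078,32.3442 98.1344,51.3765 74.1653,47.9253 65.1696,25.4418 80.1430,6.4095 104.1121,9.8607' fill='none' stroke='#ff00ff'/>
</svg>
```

Since the viewBox matches the mm dimensions, user units are millimetres directly. The only transform is the Y-flip y_m = 172.7917 − y_svg.

Shape 1 is a circle drawn with `<circle>`. Its stroke #000000 means score at S643, F1271. After flipping Y the toolpath is (130.5921,146.2663) → (127.4919,155.8078) → (119.3754,161.7047) → (109.3430,161.7047) → (101.2265,155.8078) → (98.1263,146.2663) → (101.2265,136.7248) → (109.3430,130.8279) → (119.3754,130.8279) → (127.4919,136.7248) → (130.5921,146.2663), returning to the start.

Shape 2 is a rectangle drawn with `<polygon>`. Its stroke #000000 means score at S643, F1271. After flipping Y the toolpath is (15.1642,141.7677) → (27.0534,141.7677) → (27.0534,114.7850) → (15.1642,114.7850) → (15.1642,141.7677), returning to the start.

Shape 3 is a rectangle drawn with `<path>`. Its stroke #000000 means score at S643, F1271. After flipping Y the toolpath is (42.3743,168.9918) → (56.3500,168.9918) → (56.3500,152.0055) → (42.3743,152.0055) → (42.3743,168.9918), returning to the start.

Shape 4 is a quadratic bezier drawn with `<path>`. Its stroke #ff8800 means engrave at S401, F3919. After flipping Y the toolpath is (141.1932,159.4804) → (117.0983,161.5698) → (97.9391,158.7631) → (83.7153,151.0603) → (74.4272,138.4615) → (70.0746,120.9665).

Shape 5 is a open polyline drawn with `<path>`. Its stroke #ff00ff means cut at S946, F1003. After flipping Y the toolpath is (195.9156,155.7745) → (142.7919,21.3945) → (51.4601,94.0629) → (70.3076,159.9643) → (78.8307,141.4105).

Shape 6 is a regular polygon drawn with `<polygon>`. Its stroke #ff00ff means cut at S946, F1003. After flipping Y the toolpath is (113.1078,140.4475) → (98.1344,121.4152) → (74.1653,124.8664) → (65.1696,147.3499) → (80.1430,166.3822) → (104.1121,162.9310) → (113.1078,140.4475), returning to the start.

G21
G90
G0 X130.5921 Y146.2663
M4 S643
G01 X127.4919 Y155.8078 F1271
G01 X119.3754 Y161.7047
G01 X109.3430 Y161.7047
G01 X101.2265 Y155.8078
G01 X98.1263 Y146.2663
G01 X101.2265 Y136.7248
G01 X109.3430 Y130.8279
G01 X119.3754 Y130.8279
G01 X127.4919 Y136.7248
G01 X130.5921 Y146.2663
M5
G0 X15.1642 Y141.7677
M4 S643
G01 X27.0534 Y141.7677 F1271
G01 X27.0534 Y114.7850
G01 X15.1642 Y114.7850
G01 X15.1642 Y141.7677
M5
G0 X42.3743 Y168.9918
M4 S643
G01 X56.3500 Y168.9918 F1271
G01 X56.3500 Y152.0055
G01 X42.3743 Y152.0055
G01 X42.3743 Y168.9918
M5
G0 X141.1932 Y159.4804
M4 S401
G01 X117.0983 Y161.5698 F3919
G01 X97.9391 Y158.7631
G01 X83.7153 Y151.0603
G01 X74.4272 Y138.4615
G01 X70.0746 Y120.9665
M5
G0 X195.9156 Y155.7745
M4 S946
G01 X142.7919 Y21.3945 F1003
G01 X51.4601 Y94.0629
G01 X70.3076 Y159.9643
G01 X78.8307 Y141.4105
M5
G0 X113.1078 Y140.4475
M4 S946
G01 X98.1344 Y121.4152 F1003
G01 X74.1653 Y124.8664
G01 X65.1696 Y147.3499
G01 X80.1430 Y166.3822
G01 X104.1121 Y162.9310
G01 X113.1078 Y140.4475
M5
G0 X0.0000 Y0.0000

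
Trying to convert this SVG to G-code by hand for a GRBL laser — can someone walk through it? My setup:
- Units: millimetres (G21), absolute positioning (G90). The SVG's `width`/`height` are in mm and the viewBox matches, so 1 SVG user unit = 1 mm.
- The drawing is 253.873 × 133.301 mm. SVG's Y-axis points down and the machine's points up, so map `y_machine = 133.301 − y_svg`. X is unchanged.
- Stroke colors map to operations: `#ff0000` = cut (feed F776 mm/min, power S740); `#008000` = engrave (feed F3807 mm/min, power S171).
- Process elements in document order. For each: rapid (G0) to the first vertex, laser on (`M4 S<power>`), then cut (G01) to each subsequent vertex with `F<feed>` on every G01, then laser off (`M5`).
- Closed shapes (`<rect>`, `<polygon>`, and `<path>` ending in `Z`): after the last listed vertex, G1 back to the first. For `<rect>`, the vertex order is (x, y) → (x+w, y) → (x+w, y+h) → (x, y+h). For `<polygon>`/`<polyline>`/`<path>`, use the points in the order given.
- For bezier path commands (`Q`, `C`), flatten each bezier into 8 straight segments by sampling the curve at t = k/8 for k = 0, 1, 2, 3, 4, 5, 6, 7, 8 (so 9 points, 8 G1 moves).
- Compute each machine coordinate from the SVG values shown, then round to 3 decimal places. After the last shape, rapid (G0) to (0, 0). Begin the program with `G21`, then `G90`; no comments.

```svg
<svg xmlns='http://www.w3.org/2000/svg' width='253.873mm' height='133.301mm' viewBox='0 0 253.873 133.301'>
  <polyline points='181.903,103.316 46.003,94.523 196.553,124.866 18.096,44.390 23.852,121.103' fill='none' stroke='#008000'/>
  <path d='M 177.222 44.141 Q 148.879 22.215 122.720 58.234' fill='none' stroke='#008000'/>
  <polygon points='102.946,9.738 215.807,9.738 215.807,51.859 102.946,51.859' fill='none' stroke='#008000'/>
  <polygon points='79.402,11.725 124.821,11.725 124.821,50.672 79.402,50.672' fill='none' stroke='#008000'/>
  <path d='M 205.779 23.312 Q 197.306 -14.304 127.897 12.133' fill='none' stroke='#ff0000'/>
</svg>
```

G21
G90
G0 X181.903 Y29.985
M4 S171
G01 X46.003 Y38.778 F3807
G01 X196.553 Y8.435 F3807
G01 X18.096 Y88.911 F3807
G01 X23.852 Y12.198 F3807
M5
G0 X177.222 Y89.160
M4 S171
G01 X170.170 Y93.736 F3807
G01 X163.187 Y96.501 F3807
G01 X156.272 Y97.456 F3807
G01 X149.425 Y96.600 F3807
G01 X142.646 Y93.933 F3807
G01 X135.936 Y89.455 F3807
G01 X129.294 Y83.166 F3807
G01 X122.720 Y75.067 F3807
M5
G0 X102.946 Y123.563
M4 S171
G01 X215.807 Y123.563 F3807
G01 X215.807 Y81.442 F3807
G01 X102.946 Y81.442 F3807
G01 X102.946 Y123.563 F3807
M5
G0 X79.402 Y121.576
M4 S171
G01 X124.821 Y121.576 F3807
G01 X124.821 Y82.629 F3807
G01 X79.402 Y82.629 F3807
G01 X79.402 Y121.576 F3807
M5
G0 X205.779 Y109.989
M4 S740
G01 X202.709 Y118.392 F776
G01 X197.734 Y124.794 F776
G01 X190.855 Y129.194 F776
G01 X182.072 Y131.592 F776
G01 X171.385 Y131.988 F776
G01 X158.793 Y130.383 F776
G01 X144.297 Y126.776 F776
G01 X127.897 Y121.168 F776
M5
G0 X0.000 Y0.000

1 u = 1 mm; y_m = 133.301 − y.

[1] `<polyline>` open polyline, #008000→engrave S171 F3807: (181.903,29.985) → (46.003,38.778) → (196.553,8.435) → (18.096,88.911) → (23.852,12.198)

[2] `<path>` quadratic bezier, #008000→engrave S171 F3807: (177.222,89.160) → (170.170,93.736) → (163.187,96.501) → (156.272,97.456) → (149.425,96.600) → (142.646,93.933) → (135.936,89.455) → (129.294,83.166) → (122.720,75.067)

[3] `<polygon>` rectangle, #008000→engrave S171 F3807: (102.946,123.563) → (215.807,123.563) → (215.807,81.442) → (102.946,81.442) → (102.946,123.563) (closed)

[4] `<polygon>` rectangle, #008000→engrave S171 F3807: (79.402,121.576) → (124.821,121.576) → (124.821,82.629) → (79.402,82.629) → (79.402,121.576) (closed)

[5] `<path>` quadratic bezier, #ff0000→cut S740 F776: (205.779,109.989) → (202.709,118.392) → (197.734,124.794) → (190.855,129.194) → (182.072,131.592) → (171.385,131.988) → (158.793,130.383) → (144.297,126.776) → (127.897,121.168)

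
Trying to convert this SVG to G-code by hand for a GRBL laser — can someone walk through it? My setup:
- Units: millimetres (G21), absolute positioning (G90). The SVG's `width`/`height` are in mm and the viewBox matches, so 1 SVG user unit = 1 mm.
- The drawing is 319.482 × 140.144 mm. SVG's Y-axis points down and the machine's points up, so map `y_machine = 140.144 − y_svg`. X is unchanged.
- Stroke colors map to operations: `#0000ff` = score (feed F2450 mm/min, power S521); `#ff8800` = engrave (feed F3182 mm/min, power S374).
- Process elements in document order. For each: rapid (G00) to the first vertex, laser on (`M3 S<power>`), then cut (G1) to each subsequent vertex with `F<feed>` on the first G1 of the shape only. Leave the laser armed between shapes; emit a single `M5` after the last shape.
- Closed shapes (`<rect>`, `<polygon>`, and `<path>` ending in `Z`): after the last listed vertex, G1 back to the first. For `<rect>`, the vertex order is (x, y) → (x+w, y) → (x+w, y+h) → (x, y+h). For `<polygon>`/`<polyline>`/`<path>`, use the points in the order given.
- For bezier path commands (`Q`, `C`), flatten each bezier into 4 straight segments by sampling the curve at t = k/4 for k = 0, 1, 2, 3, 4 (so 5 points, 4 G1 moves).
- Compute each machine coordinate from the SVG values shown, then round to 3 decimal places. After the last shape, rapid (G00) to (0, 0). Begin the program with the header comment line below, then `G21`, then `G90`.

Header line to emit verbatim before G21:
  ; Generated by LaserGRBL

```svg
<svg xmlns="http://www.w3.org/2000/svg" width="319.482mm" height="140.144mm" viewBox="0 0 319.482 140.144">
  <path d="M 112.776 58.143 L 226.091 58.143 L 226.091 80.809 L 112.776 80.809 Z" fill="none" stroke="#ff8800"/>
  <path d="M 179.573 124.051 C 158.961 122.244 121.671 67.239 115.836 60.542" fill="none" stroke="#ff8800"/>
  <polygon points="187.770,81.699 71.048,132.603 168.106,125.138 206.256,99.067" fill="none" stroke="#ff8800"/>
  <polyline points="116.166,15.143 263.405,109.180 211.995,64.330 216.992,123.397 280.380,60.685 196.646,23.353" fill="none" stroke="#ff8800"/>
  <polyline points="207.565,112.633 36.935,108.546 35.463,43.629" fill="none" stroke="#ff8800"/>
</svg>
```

1 u = 1 mm; y_m = 140.144 − y.

[1] `<path>` rectangle, #ff8800→engrave S374 F3182: (112.776,82.001) → (226.091,82.001) → (226.091,59.335) → (112.776,59.335) → (112.776,82.001) (closed)

[2] `<path>` cubic bezier, #ff8800→engrave S374 F3182: (179.573,16.093) → (161.739,25.837) → (142.163,46.014) → (125.358,67.108) → (115.836,79.602)

[3] `<polygon>` closed polygon, #ff8800→engrave S374 F3182: (187.770,58.445) → (71.048,7.541) → (168.106,15.006) → (206.256,41.077) → (187.770,58.445) (closed)

[4] `<polyline>` open polyline, #ff8800→engrave S374 F3182: (116.166,125.001) → (263.405,30.964) → (211.995,75.814) → (216.992,16.747) → (280.380,79.459) → (196.646,116.791)

[5] `<polyline>` open polyline, #ff8800→engrave S374 F3182: (207.565,27.511) → (36.935,31.598) → (35.463,96.515)

; Generated by LaserGRBL
G21
G90
G00 X112.776 Y82.001
M3 S374
G1 X226.091 Y82.001 F3182
G1 X226.091 Y59.335
G1 X112.776 Y59.335
G1 X112.776 Y82.001
G00 X179.573 Y16.093
M3 S374
G1 X161.739 Y25.837 F3182
G1 X142.163 Y46.014
G1 X125.358 Y67.108
G1 X115.836 Y79.602
G00 X187.770 Y58.445
M3 S374
G1 X71.048 Y7.541 F3182
G1 X168.106 Y15.006
G1 X206.256 Y41.077
G1 X187.770 Y58.445
G00 X116.166 Y125.001
M3 S374
G1 X263.405 Y30.964 F3182
G1 X211.995 Y75.814
G1 X216.992 Y16.747
G1 X280.380 Y79.459
G1 X196.646 Y116.791
G00 X207.565 Y27.511
M3 S374
G1 X36.935 Y31.598 F3182
G1 X35.463 Y96.515
M5
G00 X0.000 Y0.000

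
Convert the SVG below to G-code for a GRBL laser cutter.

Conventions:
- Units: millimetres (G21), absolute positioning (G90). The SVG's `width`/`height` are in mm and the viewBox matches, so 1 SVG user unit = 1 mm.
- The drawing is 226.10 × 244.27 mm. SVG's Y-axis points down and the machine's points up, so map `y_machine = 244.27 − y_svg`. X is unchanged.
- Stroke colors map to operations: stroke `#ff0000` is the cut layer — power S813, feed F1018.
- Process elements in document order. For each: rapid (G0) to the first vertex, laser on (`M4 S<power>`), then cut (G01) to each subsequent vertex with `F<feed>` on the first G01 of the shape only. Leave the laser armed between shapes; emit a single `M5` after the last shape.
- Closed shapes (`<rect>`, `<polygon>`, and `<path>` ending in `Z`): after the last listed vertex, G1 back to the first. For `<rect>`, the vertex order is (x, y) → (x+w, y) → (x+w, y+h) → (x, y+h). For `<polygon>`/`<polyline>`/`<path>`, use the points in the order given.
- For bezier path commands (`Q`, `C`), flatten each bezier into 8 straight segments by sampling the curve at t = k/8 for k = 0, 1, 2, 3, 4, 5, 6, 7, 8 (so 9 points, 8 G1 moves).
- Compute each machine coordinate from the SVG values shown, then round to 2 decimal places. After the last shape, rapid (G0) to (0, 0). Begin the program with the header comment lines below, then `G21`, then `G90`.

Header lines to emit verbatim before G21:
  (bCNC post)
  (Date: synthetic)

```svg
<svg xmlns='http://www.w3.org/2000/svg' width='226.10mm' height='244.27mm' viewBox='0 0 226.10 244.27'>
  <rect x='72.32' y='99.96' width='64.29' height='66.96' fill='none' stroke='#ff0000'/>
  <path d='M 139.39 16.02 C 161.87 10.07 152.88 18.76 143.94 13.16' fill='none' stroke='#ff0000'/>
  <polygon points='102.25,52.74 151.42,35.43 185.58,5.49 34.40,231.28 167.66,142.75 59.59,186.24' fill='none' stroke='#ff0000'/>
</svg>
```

Since the viewBox matches the mm dimensions, user units are millimetres directly. The only transform is the Y-flip y_m = 244.27 − y_svg.

Shape 1 is a rectangle drawn with `<rect>`. Its stroke #ff0000 means cut at S813, F1018. After flipping Y the toolpath is (72.32,144.31) → (136.61,144.31) → (136.61,77.35) → (72.32,77.35) → (72.32,144.31), returning to the start.

Shape 2 is a cubic bezier drawn with `<path>`. Its stroke #ff0000 means cut at S813, F1018. After flipping Y the toolpath is (139.39,228.25) → (146.41,229.85) → (150.84,230.42) → (153.07,230.29) → (153.45,229.81) → (152.36,229.31) → (150.16,229.14) → (147.23,229.62) → (143.94,231.11).

Shape 3 is a closed polygon drawn with `<polygon>`. Its stroke #ff0000 means cut at S813, F1018. After flipping Y the toolpath is (102.25,191.53) → (151.42,208.84) → (185.58,238.78) → (34.40,12.99) → (167.66,101.52) → (59.59,58.03) → (102.25,191.53), returning to the start.

(bCNC post)
(Date: synthetic)
G21
G90
G0 X72.32 Y144.31
M4 S813
G01 X136.61 Y144.31 F1018
G01 X136.61 Y77.35
G01 X72.32 Y77.35
G01 X72.32 Y144.31
G0 X139.39 Y228.25
M4 S813
G01 X146.41 Y229.85 F1018
G01 X150.84 Y230.42
G01 X153.07 Y230.29
G01 X153.45 Y229.81
G01 X152.36 Y229.31
G01 X150.16 Y229.14
G01 X147.23 Y229.62
G01 X143.94 Y231.11
G0 X102.25 Y191.53
M4 S813
G01 X151.42 Y208.84 F1018
G01 X185.58 Y238.78
G01 X34.40 Y12.99
G01 X167.66 Y101.52
G01 X59.59 Y58.03
G01 X102.25 Y191.53
M5
G0 X0.00 Y0.00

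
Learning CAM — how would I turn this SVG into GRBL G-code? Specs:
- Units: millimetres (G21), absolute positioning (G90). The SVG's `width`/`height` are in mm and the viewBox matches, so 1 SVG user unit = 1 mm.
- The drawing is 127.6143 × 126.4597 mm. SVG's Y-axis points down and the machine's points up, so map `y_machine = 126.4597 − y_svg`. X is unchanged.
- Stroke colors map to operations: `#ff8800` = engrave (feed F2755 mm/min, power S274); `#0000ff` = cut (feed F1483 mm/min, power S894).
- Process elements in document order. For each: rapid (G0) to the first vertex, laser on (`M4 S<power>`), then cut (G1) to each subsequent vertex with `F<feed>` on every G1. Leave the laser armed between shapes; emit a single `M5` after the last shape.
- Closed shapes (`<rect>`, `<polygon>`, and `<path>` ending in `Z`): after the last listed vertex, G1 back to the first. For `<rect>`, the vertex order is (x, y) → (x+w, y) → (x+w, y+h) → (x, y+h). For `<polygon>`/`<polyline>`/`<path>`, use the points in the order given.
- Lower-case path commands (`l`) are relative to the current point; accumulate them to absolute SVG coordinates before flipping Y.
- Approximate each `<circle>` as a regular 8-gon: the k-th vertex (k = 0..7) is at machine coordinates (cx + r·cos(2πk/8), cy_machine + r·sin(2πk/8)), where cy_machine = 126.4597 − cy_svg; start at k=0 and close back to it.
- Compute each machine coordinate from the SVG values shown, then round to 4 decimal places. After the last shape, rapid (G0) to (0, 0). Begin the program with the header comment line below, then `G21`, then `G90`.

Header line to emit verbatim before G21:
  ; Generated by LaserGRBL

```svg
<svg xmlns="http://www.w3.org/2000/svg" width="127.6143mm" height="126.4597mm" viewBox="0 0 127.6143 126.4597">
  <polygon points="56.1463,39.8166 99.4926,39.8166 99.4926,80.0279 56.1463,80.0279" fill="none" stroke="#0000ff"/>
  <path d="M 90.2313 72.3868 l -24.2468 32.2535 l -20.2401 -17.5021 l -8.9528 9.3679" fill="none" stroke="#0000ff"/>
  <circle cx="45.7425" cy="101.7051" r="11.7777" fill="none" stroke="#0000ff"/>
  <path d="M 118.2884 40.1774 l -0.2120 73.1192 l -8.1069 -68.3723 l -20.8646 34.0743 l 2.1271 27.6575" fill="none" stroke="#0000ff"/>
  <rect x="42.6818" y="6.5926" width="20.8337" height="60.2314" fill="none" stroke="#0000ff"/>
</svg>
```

; Generated by LaserGRBL
G21
G90
G0 X56.1463 Y86.6431
M4 S894
G1 X99.4926 Y86.6431 F1483
G1 X99.4926 Y46.4318 F1483
G1 X56.1463 Y46.4318 F1483
G1 X56.1463 Y86.6431 F1483
G0 X90.2313 Y54.0729
M4 S894
G1 X65.9845 Y21.8194 F1483
G1 X45.7444 Y39.3215 F1483
G1 X36.7916 Y29.9536 F1483
G0 X57.5202 Y24.7546
M4 S894
G1 X54.0706 Y33.0827 F1483
G1 X45.7425 Y36.5323 F1483
G1 X37.4144 Y33.0827 F1483
G1 X33.9648 Y24.7546 F1483
G1 X37.4144 Y16.4265 F1483
G1 X45.7425 Y12.9769 F1483
G1 X54.0706 Y16.4265 F1483
G1 X57.5202 Y24.7546 F1483
G0 X118.2884 Y86.2823
M4 S894
G1 X118.0764 Y13.1631 F1483
G1 X109.9695 Y81.5354 F1483
G1 X89.1049 Y47.4611 F1483
G1 X91.2320 Y19.8036 F1483
G0 X42.6818 Y119.8671
M4 S894
G1 X63.5155 Y119.8671 F1483
G1 X63.5155 Y59.6357 F1483
G1 X42.6818 Y59.6357 F1483
G1 X42.6818 Y119.8671 F1483
M5
G0 X0.0000 Y0.0000

Since the viewBox matches the mm dimensions, user units are millimetres directly. The only transform is the Y-flip y_m = 126.4597 − y_svg.

Shape 1 is a rectangle drawn with `<polygon>`. Its stroke #0000ff means cut at S894, F1483. After flipping Y the toolpath is (56.1463,86.6431) → (99.4926,86.6431) → (99.4926,46.4318) → (56.1463,46.4318) → (56.1463,86.6431), returning to the start.

Shape 2 is a open polyline drawn with `<path>`. Its stroke #0000ff means cut at S894, F1483. After flipping Y the toolpath is (90.2313,54.0729) → (65.9845,21.8194) → (45.7444,39.3215) → (36.7916,29.9536).

Shape 3 is a circle drawn with `<circle>`. Its stroke #0000ff means cut at S894, F1483. After flipping Y the toolpath is (57.5202,24.7546) → (54.0706,33.0827) → (45.7425,36.5323) → (37.4144,33.0827) → (33.9648,24.7546) → (37.4144,16.4265) → (45.7425,12.9769) → (54.0706,16.4265) → (57.5202,24.7546), returning to the start.

Shape 4 is a open polyline drawn with `<path>`. Its stroke #0000ff means cut at S894, F1483. After flipping Y the toolpath is (118.2884,86.2823) → (118.0764,13.1631) → (109.9695,81.5354) → (89.1049,47.4611) → (91.2320,19.8036).

Shape 5 is a rectangle drawn with `<rect>`. Its stroke #0000ff means cut at S894, F1483. After flipping Y the toolpath is (42.6818,119.8671) → (63.5155,119.8671) → (63.5155,59.6357) → (42.6818,59.6357) → (42.6818,119.8671), returning to the start.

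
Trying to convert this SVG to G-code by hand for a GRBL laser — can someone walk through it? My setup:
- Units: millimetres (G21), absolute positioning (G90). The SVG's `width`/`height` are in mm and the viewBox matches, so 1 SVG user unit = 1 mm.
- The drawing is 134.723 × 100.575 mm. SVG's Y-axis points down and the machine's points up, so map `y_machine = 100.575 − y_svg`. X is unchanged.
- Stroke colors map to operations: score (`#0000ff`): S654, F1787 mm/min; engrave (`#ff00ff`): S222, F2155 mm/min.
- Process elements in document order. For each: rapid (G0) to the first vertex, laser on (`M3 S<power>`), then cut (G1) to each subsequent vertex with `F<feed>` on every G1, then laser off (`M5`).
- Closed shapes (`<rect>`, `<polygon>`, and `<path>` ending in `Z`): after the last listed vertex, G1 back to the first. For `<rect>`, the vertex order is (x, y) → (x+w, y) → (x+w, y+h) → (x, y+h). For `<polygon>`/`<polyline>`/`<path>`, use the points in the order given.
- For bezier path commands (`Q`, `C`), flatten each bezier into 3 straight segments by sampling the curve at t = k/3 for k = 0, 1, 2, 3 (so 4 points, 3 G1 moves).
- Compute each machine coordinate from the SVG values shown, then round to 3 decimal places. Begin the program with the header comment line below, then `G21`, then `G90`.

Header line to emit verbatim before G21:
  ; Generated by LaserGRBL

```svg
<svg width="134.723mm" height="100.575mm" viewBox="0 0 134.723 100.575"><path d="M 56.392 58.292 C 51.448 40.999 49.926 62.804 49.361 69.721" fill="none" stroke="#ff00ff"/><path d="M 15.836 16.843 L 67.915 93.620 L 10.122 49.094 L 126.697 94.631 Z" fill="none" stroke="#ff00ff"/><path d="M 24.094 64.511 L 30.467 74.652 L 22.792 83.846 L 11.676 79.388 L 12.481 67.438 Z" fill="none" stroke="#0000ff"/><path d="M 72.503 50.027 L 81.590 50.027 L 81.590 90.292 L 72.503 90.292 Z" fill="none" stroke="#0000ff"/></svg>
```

; Generated by LaserGRBL
G21
G90
G0 X56.392 Y42.283
M3 S222
G1 X52.497 Y48.543 F2155
G1 X50.336 Y40.734 F2155
G1 X49.361 Y30.854 F2155
M5
G0 X15.836 Y83.732
M3 S222
G1 X67.915 Y6.955 F2155
G1 X10.122 Y51.481 F2155
G1 X126.697 Y5.944 F2155
G1 X15.836 Y83.732 F2155
M5
G0 X24.094 Y36.064
M3 S654
G1 X30.467 Y25.923 F1787
G1 X22.792 Y16.729 F1787
G1 X11.676 Y21.187 F1787
G1 X12.481 Y33.137 F1787
G1 X24.094 Y36.064 F1787
M5
G0 X72.503 Y50.548
M3 S654
G1 X81.590 Y50.548 F1787
G1 X81.590 Y10.283 F1787
G1 X72.503 Y10.283 F1787
G1 X72.503 Y50.548 F1787
M5

Since the viewBox matches the mm dimensions, user units are millimetres directly. The only transform is the Y-flip y_m = 100.575 − y_svg.

Shape 1 is a cubic bezier drawn with `<path>`. Its stroke #ff00ff means engrave at S222, F2155. After flipping Y the toolpath is (56.392,42.283) → (52.497,48.543) → (50.336,40.734) → (49.361,30.854).

Shape 2 is a closed polygon drawn with `<path>`. Its stroke #ff00ff means engrave at S222, F2155. After flipping Y the toolpath is (15.836,83.732) → (67.915,6.955) → (10.122,51.481) → (126.697,5.944) → (15.836,83.732), returning to the start.

Shape 3 is a regular polygon drawn with `<path>`. Its stroke #0000ff means score at S654, F1787. After flipping Y the toolpath is (24.094,36.064) → (30.467,25.923) → (22.792,16.729) → (11.676,21.187) → (12.481,33.137) → (24.094,36.064), returning to the start.

Shape 4 is a rectangle drawn with `<path>`. Its stroke #0000ff means score at S654, F1787. After flipping Y the toolpath is (72.503,50.548) → (81.590,50.548) → (81.590,10.283) → (72.503,10.283) → (72.503,50.548), returning to the start.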